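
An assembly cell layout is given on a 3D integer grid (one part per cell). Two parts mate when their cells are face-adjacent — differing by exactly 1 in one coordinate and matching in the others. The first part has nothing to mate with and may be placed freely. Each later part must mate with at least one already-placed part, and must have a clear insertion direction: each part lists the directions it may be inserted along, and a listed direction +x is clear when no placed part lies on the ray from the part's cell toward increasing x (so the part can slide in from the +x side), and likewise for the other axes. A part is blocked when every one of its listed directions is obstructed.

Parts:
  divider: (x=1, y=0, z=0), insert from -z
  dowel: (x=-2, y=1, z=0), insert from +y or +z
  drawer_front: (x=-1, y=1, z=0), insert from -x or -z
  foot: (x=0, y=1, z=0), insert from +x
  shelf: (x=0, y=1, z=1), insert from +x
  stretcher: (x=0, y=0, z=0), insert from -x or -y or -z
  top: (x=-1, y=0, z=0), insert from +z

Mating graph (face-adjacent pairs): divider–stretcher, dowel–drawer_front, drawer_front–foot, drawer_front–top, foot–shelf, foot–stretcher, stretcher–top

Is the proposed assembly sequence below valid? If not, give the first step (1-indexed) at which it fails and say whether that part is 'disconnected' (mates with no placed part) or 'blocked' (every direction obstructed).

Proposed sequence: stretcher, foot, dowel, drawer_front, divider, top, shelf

Invalid at step 3 (disconnected)

1. stretcher@(0, 0, 0) [-x clear] — {stretcher}
2. foot@(0, 1, 0) [+x clear] — {foot, stretcher}
3. dowel@(-2, 1, 0) — no placed neighbour ⇒ disconnected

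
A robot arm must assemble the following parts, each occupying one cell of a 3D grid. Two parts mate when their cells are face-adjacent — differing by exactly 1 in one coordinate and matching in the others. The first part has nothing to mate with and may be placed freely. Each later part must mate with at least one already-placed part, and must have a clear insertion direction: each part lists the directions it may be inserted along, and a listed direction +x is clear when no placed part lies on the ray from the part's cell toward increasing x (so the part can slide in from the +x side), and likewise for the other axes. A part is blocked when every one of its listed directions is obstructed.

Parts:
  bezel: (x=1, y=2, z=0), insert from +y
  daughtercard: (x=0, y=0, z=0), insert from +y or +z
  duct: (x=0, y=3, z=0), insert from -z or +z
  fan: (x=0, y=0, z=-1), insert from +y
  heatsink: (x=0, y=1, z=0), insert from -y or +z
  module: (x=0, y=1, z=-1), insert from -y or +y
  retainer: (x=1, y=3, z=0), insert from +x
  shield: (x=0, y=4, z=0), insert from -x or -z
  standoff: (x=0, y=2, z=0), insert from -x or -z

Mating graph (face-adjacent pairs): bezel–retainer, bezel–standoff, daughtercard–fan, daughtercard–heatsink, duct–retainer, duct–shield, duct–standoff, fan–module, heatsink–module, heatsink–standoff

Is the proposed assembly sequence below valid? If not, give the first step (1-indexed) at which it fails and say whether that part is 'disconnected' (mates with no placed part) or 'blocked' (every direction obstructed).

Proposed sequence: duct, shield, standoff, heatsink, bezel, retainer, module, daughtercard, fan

Invalid at step 9 (blocked)

1. duct@(0, 3, 0) [-z clear] — {duct}
2. shield@(0, 4, 0) [-x clear] — {duct, shield}
3. standoff@(0, 2, 0) [-x clear] — {duct, shield, standoff}
4. heatsink@(0, 1, 0) [-y clear] — {duct, heatsink, shield, standoff}
5. bezel@(1, 2, 0) [+y clear] — {bezel, duct, heatsink, shield, standoff}
6. retainer@(1, 3, 0) [+x clear] — {bezel, duct, heatsink, retainer, shield, standoff}
7. module@(0, 1, -1) [-y clear] — {bezel, duct, heatsink, module, retainer, shield, standoff}
8. daughtercard@(0, 0, 0) [+z clear] — {bezel, daughtercard, duct, heatsink, module, retainer, shield, standoff}
9. fan@(0, 0, -1) — +y all obstructed ⇒ blocked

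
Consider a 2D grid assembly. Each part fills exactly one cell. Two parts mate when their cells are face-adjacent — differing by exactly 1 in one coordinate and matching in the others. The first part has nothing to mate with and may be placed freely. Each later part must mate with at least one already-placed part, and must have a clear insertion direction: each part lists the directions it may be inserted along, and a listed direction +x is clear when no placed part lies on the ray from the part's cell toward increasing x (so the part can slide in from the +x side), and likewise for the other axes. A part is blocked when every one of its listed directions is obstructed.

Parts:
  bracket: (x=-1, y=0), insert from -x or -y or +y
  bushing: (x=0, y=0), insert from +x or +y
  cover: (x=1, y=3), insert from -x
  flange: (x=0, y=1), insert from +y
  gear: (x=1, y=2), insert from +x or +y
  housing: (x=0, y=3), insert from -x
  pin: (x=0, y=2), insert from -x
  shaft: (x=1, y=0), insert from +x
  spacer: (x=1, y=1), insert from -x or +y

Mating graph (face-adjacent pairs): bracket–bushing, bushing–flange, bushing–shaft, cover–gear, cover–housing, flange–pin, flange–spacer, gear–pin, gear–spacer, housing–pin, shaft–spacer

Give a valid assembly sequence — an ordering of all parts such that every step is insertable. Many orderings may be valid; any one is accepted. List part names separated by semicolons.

cover; gear; spacer; flange; pin; housing; bushing; bracket; shaft

1. cover@(1, 3) [-x clear] — {cover}
2. gear@(1, 2) [+x clear] — {cover, gear}
3. spacer@(1, 1) [-x clear] — {cover, gear, spacer}
4. flange@(0, 1) [+y clear] — {cover, flange, gear, spacer}
5. pin@(0, 2) [-x clear] — {cover, flange, gear, pin, spacer}
6. housing@(0, 3) [-x clear] — {cover, flange, gear, housing, pin, spacer}
7. bushing@(0, 0) [+x clear] — {bushing, cover, flange, gear, housing, pin, spacer}
8. bracket@(-1, 0) [-x clear] — {bracket, bushing, cover, flange, gear, housing, pin, spacer}
9. shaft@(1, 0) [+x clear] — {bracket, bushing, cover, flange, gear, housing, pin, shaft, spacer}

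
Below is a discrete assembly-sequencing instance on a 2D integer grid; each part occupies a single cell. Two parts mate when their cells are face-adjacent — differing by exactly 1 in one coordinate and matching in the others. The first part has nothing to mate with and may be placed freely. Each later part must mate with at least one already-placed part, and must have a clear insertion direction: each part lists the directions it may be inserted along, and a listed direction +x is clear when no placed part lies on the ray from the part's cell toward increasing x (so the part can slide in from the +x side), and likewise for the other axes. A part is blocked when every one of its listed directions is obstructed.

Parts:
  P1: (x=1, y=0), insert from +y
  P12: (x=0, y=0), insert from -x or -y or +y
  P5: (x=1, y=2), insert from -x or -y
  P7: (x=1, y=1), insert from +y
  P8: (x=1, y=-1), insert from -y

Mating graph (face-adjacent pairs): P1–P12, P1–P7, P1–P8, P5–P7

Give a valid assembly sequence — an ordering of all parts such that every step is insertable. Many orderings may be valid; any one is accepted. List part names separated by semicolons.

P1; P12; P8; P7; P5

1. P1@(1, 0) [+y clear] — {P1}
2. P12@(0, 0) [-x clear] — {P1, P12}
3. P8@(1, -1) [-y clear] — {P1, P12, P8}
4. P7@(1, 1) [+y clear] — {P1, P12, P7, P8}
5. P5@(1, 2) [-x clear] — {P1, P12, P5, P7, P8}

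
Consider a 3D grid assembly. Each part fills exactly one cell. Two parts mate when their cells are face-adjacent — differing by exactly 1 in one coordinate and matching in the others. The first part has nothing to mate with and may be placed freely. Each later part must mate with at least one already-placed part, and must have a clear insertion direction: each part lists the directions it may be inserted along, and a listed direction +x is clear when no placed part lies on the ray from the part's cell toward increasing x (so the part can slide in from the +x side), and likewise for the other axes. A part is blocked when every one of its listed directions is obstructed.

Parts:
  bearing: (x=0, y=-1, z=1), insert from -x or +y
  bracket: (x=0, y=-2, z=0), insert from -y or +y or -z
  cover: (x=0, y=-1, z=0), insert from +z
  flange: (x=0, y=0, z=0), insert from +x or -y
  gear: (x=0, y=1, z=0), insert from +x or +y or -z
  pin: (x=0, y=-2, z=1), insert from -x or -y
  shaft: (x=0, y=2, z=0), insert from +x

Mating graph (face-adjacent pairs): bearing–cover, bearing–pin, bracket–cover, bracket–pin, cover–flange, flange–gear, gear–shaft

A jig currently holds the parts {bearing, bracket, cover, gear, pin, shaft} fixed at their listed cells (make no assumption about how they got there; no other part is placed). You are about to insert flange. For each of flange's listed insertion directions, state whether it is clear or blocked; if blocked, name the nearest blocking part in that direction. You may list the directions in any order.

+x: ray from flange(0, 0, 0) has no placed part ⇒ clear
-y: nearest on ray is cover@(0, -1, 0) ⇒ blocked

+x: clear; -y: blocked by cover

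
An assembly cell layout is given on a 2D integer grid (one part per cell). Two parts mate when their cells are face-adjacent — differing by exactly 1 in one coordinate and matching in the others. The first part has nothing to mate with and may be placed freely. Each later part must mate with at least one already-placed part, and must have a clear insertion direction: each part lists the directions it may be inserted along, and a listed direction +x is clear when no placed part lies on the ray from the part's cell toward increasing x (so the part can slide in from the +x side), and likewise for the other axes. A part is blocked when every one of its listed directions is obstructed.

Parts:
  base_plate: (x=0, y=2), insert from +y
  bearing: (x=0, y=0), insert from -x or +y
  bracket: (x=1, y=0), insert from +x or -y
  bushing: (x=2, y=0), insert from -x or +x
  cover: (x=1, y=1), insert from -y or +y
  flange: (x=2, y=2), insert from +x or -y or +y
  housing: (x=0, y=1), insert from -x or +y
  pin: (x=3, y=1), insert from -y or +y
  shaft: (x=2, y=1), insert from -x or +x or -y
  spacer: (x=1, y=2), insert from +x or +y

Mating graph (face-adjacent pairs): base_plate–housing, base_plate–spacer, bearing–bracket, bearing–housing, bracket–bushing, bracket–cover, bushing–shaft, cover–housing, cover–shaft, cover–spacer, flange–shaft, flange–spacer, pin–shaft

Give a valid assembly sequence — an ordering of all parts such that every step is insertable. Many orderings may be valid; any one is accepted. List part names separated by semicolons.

1. housing@(0, 1) [-x clear] — {housing}
2. cover@(1, 1) [-y clear] — {cover, housing}
3. shaft@(2, 1) [+x clear] — {cover, housing, shaft}
4. pin@(3, 1) [-y clear] — {cover, housing, pin, shaft}
5. spacer@(1, 2) [+x clear] — {cover, housing, pin, shaft, spacer}
6. bushing@(2, 0) [-x clear] — {bushing, cover, housing, pin, shaft, spacer}
7. bearing@(0, 0) [-x clear] — {bearing, bushing, cover, housing, pin, shaft, spacer}
8. flange@(2, 2) [+x clear] — {bearing, bushing, cover, flange, housing, pin, shaft, spacer}
9. base_plate@(0, 2) [+y clear] — {base_plate, bearing, bushing, cover, flange, housing, pin, shaft, spacer}
10. bracket@(1, 0) [-y clear] — {base_plate, bearing, bracket, bushing, cover, flange, housing, pin, shaft, spacer}

housing; cover; shaft; pin; spacer; bushing; bearing; flange; base_plate; bracket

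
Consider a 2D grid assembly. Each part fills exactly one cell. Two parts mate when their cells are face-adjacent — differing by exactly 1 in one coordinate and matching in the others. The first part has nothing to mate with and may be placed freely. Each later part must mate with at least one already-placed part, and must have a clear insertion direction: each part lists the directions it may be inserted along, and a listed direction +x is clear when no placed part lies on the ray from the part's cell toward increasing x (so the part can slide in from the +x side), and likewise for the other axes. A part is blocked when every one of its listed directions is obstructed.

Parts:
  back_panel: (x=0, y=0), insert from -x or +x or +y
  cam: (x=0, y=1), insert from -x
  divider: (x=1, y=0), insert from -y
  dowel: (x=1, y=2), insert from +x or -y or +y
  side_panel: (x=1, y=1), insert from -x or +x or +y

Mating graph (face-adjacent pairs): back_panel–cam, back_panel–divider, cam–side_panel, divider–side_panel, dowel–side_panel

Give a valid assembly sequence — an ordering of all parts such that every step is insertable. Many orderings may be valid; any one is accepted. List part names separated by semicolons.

dowel; side_panel; cam; back_panel; divider

1. dowel@(1, 2) [+x clear] — {dowel}
2. side_panel@(1, 1) [-x clear] — {dowel, side_panel}
3. cam@(0, 1) [-x clear] — {cam, dowel, side_panel}
4. back_panel@(0, 0) [-x clear] — {back_panel, cam, dowel, side_panel}
5. divider@(1, 0) [-y clear] — {back_panel, cam, divider, dowel, side_panel}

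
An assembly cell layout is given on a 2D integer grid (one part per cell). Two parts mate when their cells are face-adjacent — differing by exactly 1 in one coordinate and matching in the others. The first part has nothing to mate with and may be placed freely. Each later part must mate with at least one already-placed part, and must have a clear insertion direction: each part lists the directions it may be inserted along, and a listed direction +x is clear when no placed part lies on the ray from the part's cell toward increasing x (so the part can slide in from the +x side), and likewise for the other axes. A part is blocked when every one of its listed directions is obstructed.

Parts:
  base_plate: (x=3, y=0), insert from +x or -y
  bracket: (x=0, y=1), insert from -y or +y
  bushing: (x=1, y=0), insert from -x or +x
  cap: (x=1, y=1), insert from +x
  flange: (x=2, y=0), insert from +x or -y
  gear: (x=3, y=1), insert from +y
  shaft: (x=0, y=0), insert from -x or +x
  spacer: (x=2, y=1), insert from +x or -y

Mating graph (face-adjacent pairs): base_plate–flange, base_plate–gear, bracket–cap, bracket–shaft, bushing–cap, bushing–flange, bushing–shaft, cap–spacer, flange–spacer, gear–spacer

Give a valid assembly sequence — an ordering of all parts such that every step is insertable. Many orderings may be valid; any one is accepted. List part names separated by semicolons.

1. bushing@(1, 0) [-x clear] — {bushing}
2. flange@(2, 0) [+x clear] — {bushing, flange}
3. base_plate@(3, 0) [+x clear] — {base_plate, bushing, flange}
4. cap@(1, 1) [+x clear] — {base_plate, bushing, cap, flange}
5. spacer@(2, 1) [+x clear] — {base_plate, bushing, cap, flange, spacer}
6. shaft@(0, 0) [-x clear] — {base_plate, bushing, cap, flange, shaft, spacer}
7. bracket@(0, 1) [+y clear] — {base_plate, bracket, bushing, cap, flange, shaft, spacer}
8. gear@(3, 1) [+y clear] — {base_plate, bracket, bushing, cap, flange, gear, shaft, spacer}

bushing; flange; base_plate; cap; spacer; shaft; bracket; gear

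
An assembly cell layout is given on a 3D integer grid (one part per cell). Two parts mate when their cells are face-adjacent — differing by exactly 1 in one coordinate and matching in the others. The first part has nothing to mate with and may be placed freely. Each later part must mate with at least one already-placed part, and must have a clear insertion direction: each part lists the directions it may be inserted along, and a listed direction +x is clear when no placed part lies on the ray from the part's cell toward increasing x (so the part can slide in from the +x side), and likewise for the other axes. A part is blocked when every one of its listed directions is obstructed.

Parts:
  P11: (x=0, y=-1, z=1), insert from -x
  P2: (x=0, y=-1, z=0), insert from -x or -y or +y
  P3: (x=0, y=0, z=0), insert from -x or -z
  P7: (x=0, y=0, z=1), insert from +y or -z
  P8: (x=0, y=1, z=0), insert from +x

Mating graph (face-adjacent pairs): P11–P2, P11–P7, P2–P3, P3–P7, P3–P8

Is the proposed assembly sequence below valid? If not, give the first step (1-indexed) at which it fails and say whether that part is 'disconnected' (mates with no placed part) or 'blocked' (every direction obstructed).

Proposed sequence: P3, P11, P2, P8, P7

1. P3@(0, 0, 0) [-x clear] — {P3}
2. P11@(0, -1, 1) — no placed neighbour ⇒ disconnected

Invalid at step 2 (disconnected)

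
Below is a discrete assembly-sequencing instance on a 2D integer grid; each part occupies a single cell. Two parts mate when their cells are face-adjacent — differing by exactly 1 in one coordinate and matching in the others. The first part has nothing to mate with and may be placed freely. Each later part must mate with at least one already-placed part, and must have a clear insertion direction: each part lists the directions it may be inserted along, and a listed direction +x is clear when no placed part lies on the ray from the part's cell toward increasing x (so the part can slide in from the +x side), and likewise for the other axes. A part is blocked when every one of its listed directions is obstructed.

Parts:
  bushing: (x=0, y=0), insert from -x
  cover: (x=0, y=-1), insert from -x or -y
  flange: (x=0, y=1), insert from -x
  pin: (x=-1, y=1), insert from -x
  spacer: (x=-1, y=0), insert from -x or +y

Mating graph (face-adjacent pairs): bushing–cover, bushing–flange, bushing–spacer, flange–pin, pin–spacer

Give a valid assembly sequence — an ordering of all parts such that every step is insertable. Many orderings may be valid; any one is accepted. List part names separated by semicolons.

1. flange@(0, 1) [-x clear] — {flange}
2. pin@(-1, 1) [-x clear] — {flange, pin}
3. bushing@(0, 0) [-x clear] — {bushing, flange, pin}
4. spacer@(-1, 0) [-x clear] — {bushing, flange, pin, spacer}
5. cover@(0, -1) [-x clear] — {bushing, cover, flange, pin, spacer}

flange; pin; bushing; spacer; cover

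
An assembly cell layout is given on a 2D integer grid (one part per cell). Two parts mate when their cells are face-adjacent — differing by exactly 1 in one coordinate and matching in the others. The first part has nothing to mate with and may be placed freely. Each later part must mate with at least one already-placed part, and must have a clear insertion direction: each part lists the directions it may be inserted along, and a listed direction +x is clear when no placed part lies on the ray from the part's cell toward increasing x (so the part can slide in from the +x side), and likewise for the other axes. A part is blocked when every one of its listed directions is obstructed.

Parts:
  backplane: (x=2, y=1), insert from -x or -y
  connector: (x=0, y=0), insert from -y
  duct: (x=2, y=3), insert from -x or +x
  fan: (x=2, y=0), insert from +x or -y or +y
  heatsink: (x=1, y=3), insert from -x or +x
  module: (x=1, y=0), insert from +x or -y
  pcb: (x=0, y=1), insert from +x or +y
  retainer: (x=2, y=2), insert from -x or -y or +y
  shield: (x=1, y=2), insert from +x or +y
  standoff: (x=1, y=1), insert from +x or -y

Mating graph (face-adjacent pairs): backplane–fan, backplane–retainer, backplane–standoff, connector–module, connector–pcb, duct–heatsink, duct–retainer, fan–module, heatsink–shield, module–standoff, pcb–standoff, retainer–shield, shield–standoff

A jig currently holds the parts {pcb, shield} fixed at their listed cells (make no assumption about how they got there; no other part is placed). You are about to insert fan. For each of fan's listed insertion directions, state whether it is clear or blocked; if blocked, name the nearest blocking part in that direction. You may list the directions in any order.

+x: ray from fan(2, 0) has no placed part ⇒ clear
-y: ray from fan(2, 0) has no placed part ⇒ clear
+y: ray from fan(2, 0) has no placed part ⇒ clear

+x: clear; +y: clear; -y: clear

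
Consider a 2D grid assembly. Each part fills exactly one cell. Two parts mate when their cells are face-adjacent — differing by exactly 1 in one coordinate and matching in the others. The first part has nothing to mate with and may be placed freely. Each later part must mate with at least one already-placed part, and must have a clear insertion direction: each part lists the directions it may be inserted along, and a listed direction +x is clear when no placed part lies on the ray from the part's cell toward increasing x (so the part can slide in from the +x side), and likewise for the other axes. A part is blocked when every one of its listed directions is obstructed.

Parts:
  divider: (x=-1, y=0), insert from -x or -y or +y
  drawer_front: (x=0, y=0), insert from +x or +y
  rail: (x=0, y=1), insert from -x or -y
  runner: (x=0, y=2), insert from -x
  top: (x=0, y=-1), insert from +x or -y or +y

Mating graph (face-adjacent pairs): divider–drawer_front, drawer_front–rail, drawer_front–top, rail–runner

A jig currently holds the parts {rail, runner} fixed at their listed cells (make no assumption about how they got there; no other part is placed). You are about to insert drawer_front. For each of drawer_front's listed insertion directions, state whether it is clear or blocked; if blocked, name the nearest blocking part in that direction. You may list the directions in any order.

+x: clear; +y: blocked by rail

+x: ray from drawer_front(0, 0) has no placed part ⇒ clear
+y: nearest on ray is rail@(0, 1) ⇒ blocked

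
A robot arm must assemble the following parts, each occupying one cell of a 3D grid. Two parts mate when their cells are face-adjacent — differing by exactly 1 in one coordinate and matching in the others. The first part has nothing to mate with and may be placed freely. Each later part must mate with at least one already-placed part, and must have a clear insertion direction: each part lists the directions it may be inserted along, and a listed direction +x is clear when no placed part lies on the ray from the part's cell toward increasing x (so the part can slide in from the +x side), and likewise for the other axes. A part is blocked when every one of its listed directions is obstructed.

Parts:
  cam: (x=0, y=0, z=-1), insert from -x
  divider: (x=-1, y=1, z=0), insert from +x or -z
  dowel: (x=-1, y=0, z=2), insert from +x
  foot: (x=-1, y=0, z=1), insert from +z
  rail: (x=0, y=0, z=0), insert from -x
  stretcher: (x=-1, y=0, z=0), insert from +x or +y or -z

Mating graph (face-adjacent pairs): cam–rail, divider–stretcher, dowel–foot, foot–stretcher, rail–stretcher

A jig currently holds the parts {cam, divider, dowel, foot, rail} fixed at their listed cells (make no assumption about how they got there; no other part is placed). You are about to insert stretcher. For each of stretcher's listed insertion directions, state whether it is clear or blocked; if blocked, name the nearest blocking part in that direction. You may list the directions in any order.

+x: blocked by rail; +y: blocked by divider; -z: clear

+x: nearest on ray is rail@(0, 0, 0) ⇒ blocked
+y: nearest on ray is divider@(-1, 1, 0) ⇒ blocked
-z: ray from stretcher(-1, 0, 0) has no placed part ⇒ clear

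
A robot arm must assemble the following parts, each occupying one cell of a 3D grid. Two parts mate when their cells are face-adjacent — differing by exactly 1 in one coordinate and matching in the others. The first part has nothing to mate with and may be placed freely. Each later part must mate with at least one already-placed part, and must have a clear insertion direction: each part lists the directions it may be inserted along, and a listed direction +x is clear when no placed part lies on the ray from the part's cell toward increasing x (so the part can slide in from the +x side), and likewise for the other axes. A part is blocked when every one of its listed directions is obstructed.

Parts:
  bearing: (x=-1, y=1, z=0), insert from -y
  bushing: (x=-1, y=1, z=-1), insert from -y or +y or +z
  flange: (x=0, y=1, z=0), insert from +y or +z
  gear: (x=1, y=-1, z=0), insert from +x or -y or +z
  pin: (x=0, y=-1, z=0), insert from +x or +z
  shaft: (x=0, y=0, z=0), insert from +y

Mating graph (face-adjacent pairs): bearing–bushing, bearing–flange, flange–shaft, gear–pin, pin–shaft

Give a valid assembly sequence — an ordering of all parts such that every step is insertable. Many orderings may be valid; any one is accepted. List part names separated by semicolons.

1. gear@(1, -1, 0) [+x clear] — {gear}
2. pin@(0, -1, 0) [+z clear] — {gear, pin}
3. shaft@(0, 0, 0) [+y clear] — {gear, pin, shaft}
4. flange@(0, 1, 0) [+y clear] — {flange, gear, pin, shaft}
5. bearing@(-1, 1, 0) [-y clear] — {bearing, flange, gear, pin, shaft}
6. bushing@(-1, 1, -1) [-y clear] — {bearing, bushing, flange, gear, pin, shaft}

gear; pin; shaft; flange; bearing; bushing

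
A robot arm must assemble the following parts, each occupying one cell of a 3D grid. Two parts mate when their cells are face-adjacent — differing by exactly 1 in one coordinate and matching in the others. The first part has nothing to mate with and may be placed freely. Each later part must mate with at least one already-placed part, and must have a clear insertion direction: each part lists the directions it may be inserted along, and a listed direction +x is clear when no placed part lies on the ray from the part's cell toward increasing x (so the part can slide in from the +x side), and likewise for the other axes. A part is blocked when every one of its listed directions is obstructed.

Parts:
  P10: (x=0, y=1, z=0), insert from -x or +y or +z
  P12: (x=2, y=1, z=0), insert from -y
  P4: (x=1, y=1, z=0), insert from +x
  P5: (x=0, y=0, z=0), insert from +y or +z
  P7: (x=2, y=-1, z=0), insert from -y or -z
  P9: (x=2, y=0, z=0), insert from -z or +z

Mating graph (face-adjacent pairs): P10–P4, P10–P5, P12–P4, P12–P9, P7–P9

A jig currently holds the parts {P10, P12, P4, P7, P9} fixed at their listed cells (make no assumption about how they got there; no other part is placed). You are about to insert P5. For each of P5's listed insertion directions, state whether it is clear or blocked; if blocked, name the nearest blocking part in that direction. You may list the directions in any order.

+y: nearest on ray is P10@(0, 1, 0) ⇒ blocked
+z: ray from P5(0, 0, 0) has no placed part ⇒ clear

+y: blocked by P10; +z: clear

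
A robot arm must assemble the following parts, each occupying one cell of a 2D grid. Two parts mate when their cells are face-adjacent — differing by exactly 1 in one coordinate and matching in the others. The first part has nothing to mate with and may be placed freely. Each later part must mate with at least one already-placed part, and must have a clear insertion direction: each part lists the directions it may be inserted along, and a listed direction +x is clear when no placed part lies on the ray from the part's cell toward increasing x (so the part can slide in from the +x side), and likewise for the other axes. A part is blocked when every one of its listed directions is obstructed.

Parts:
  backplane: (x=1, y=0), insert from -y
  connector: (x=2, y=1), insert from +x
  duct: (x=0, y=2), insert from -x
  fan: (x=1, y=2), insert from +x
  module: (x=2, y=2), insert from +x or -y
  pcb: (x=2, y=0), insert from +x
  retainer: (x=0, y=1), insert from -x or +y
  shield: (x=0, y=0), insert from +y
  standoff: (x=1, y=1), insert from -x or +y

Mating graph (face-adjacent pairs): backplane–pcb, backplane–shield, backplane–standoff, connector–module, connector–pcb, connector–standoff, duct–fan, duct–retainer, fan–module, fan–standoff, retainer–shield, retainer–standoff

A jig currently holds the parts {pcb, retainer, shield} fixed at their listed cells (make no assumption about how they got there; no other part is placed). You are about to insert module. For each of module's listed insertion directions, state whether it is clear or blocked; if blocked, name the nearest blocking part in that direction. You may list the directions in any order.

+x: clear; -y: blocked by pcb

+x: ray from module(2, 2) has no placed part ⇒ clear
-y: nearest on ray is pcb@(2, 0) ⇒ blocked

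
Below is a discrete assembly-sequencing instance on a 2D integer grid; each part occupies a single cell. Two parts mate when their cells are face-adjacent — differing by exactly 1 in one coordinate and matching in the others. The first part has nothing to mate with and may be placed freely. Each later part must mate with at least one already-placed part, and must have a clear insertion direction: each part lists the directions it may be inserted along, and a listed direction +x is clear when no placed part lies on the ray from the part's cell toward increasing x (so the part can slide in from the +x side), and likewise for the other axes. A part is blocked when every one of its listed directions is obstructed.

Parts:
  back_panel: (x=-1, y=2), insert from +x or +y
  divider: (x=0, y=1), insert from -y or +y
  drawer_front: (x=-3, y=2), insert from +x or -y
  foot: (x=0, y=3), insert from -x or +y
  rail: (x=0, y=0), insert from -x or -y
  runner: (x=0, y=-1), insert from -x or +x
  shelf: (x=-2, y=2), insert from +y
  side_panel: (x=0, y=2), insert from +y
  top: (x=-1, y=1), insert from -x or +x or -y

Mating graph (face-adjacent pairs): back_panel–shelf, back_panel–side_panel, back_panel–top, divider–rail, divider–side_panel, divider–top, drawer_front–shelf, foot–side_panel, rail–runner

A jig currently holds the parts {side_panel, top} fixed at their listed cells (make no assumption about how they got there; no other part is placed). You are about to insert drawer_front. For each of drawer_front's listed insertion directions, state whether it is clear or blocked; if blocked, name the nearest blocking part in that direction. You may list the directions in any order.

+x: nearest on ray is side_panel@(0, 2) ⇒ blocked
-y: ray from drawer_front(-3, 2) has no placed part ⇒ clear

+x: blocked by side_panel; -y: clear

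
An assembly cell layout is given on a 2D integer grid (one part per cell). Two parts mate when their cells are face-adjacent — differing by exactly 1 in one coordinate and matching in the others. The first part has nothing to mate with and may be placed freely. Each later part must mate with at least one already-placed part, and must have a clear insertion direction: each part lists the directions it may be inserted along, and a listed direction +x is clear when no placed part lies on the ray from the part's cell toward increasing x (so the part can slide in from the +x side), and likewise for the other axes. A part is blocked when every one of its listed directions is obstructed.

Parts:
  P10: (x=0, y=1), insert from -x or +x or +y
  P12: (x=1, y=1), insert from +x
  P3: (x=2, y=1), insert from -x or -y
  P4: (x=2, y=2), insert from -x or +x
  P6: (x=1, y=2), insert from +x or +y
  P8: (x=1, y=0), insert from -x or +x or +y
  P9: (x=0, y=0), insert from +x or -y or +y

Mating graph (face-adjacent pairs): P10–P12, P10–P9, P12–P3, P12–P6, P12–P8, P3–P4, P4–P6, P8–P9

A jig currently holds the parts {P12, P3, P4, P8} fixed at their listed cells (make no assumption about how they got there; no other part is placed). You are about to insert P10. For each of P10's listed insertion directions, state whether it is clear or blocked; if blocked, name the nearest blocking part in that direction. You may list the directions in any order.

-x: ray from P10(0, 1) has no placed part ⇒ clear
+x: nearest on ray is P12@(1, 1) ⇒ blocked
+y: ray from P10(0, 1) has no placed part ⇒ clear

+x: blocked by P12; +y: clear; -x: clear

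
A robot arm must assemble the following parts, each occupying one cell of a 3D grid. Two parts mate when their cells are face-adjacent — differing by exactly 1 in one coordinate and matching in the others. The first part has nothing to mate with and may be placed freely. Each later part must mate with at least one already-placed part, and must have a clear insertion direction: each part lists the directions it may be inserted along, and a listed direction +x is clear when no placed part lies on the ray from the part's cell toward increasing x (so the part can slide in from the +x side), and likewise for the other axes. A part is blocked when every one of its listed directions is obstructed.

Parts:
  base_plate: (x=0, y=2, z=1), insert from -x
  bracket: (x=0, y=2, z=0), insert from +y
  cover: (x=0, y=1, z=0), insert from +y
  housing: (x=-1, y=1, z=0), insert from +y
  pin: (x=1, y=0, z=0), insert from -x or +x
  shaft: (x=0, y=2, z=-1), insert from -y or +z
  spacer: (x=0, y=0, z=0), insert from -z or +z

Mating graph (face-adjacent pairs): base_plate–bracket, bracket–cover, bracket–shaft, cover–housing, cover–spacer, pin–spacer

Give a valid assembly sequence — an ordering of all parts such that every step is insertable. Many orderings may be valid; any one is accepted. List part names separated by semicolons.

1. cover@(0, 1, 0) [+y clear] — {cover}
2. housing@(-1, 1, 0) [+y clear] — {cover, housing}
3. bracket@(0, 2, 0) [+y clear] — {bracket, cover, housing}
4. base_plate@(0, 2, 1) [-x clear] — {base_plate, bracket, cover, housing}
5. spacer@(0, 0, 0) [-z clear] — {base_plate, bracket, cover, housing, spacer}
6. shaft@(0, 2, -1) [-y clear] — {base_plate, bracket, cover, housing, shaft, spacer}
7. pin@(1, 0, 0) [+x clear] — {base_plate, bracket, cover, housing, pin, shaft, spacer}

cover; housing; bracket; base_plate; spacer; shaft; pin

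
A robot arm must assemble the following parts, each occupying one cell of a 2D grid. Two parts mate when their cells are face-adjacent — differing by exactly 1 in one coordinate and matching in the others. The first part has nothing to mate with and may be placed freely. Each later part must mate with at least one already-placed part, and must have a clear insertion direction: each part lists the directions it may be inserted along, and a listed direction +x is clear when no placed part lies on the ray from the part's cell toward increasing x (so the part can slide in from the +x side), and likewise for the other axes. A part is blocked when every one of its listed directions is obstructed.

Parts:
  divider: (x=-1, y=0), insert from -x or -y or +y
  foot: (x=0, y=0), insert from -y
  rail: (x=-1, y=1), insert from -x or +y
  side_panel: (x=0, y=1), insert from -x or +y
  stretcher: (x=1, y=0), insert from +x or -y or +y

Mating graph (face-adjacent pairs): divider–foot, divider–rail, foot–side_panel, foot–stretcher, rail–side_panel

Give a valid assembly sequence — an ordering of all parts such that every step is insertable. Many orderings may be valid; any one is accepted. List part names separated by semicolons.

side_panel; foot; divider; stretcher; rail

1. side_panel@(0, 1) [-x clear] — {side_panel}
2. foot@(0, 0) [-y clear] — {foot, side_panel}
3. divider@(-1, 0) [-x clear] — {divider, foot, side_panel}
4. stretcher@(1, 0) [+x clear] — {divider, foot, side_panel, stretcher}
5. rail@(-1, 1) [-x clear] — {divider, foot, rail, side_panel, stretcher}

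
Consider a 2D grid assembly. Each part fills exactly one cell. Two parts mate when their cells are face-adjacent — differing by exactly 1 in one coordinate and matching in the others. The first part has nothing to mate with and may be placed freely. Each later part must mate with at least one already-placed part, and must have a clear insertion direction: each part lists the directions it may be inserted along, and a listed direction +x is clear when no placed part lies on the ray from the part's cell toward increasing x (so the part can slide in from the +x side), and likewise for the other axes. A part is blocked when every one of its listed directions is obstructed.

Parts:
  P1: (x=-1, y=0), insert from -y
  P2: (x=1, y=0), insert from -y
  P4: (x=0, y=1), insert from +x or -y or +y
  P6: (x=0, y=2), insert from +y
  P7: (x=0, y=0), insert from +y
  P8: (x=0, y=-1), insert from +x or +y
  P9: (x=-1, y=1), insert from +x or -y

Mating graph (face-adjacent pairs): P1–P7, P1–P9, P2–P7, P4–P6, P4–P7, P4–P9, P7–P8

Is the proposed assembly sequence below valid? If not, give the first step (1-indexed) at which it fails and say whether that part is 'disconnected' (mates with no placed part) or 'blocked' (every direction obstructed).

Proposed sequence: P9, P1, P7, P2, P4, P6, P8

1. P9@(-1, 1) [+x clear] — {P9}
2. P1@(-1, 0) [-y clear] — {P1, P9}
3. P7@(0, 0) [+y clear] — {P1, P7, P9}
4. P2@(1, 0) [-y clear] — {P1, P2, P7, P9}
5. P4@(0, 1) [+x clear] — {P1, P2, P4, P7, P9}
6. P6@(0, 2) [+y clear] — {P1, P2, P4, P6, P7, P9}
7. P8@(0, -1) [+x clear] — {P1, P2, P4, P6, P7, P8, P9}

Valid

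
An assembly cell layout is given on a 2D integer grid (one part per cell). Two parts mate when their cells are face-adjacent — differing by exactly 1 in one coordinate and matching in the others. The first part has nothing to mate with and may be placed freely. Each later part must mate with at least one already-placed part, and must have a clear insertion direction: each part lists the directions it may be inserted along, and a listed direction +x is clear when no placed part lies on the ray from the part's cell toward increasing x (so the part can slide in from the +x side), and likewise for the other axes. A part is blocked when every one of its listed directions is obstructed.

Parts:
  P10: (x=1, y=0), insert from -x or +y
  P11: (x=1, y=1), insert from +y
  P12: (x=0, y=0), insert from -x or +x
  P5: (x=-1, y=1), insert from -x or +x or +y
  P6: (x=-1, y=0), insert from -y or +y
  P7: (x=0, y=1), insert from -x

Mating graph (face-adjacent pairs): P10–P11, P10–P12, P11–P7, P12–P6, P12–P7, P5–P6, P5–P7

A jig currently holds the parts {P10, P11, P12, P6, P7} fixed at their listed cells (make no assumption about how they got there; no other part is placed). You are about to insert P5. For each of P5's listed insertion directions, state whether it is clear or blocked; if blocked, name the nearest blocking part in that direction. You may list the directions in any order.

-x: ray from P5(-1, 1) has no placed part ⇒ clear
+x: nearest on ray is P7@(0, 1) ⇒ blocked
+y: ray from P5(-1, 1) has no placed part ⇒ clear

+x: blocked by P7; +y: clear; -x: clear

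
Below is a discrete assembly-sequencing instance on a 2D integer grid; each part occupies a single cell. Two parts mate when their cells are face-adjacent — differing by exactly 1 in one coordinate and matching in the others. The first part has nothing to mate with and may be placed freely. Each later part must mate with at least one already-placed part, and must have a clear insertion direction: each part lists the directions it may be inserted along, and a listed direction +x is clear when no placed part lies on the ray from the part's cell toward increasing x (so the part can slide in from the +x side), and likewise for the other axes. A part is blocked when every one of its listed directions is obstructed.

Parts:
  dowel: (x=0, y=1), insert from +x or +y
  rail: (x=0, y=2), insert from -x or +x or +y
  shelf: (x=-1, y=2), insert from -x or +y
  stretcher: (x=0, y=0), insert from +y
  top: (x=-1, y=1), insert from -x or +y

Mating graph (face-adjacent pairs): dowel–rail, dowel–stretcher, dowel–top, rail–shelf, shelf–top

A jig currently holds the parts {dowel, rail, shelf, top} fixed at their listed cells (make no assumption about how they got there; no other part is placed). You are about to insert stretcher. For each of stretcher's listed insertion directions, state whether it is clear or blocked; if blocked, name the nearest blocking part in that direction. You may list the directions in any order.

+y: blocked by dowel

+y: nearest on ray is dowel@(0, 1) ⇒ blocked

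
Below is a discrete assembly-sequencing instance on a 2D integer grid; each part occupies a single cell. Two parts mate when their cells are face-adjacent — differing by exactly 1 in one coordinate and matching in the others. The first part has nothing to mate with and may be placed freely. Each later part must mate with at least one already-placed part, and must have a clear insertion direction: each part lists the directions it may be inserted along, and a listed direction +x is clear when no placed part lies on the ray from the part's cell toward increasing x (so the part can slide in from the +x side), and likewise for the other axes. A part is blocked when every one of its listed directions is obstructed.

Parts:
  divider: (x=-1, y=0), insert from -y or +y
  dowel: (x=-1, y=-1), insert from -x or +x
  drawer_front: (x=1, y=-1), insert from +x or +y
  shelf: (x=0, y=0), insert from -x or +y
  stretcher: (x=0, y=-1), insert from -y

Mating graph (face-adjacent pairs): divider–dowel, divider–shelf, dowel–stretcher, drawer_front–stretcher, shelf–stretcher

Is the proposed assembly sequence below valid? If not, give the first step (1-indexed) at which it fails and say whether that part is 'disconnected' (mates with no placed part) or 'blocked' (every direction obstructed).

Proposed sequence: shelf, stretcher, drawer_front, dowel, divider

Valid

1. shelf@(0, 0) [-x clear] — {shelf}
2. stretcher@(0, -1) [-y clear] — {shelf, stretcher}
3. drawer_front@(1, -1) [+x clear] — {drawer_front, shelf, stretcher}
4. dowel@(-1, -1) [-x clear] — {dowel, drawer_front, shelf, stretcher}
5. divider@(-1, 0) [+y clear] — {divider, dowel, drawer_front, shelf, stretcher}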